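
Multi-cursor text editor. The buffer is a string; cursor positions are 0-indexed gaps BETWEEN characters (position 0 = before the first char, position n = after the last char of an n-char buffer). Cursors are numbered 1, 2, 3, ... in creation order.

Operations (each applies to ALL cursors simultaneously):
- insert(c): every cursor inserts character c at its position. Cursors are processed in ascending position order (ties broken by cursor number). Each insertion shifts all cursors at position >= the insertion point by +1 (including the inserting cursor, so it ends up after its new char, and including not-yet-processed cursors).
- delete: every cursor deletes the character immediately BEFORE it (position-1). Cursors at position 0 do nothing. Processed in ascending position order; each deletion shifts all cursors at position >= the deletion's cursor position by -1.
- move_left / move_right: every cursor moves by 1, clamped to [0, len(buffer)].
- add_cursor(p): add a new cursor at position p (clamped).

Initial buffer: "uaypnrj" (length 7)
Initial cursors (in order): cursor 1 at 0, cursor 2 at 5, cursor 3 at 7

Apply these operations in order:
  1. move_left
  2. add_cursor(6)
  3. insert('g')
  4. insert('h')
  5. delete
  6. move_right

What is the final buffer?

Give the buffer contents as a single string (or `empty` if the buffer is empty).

After op 1 (move_left): buffer="uaypnrj" (len 7), cursors c1@0 c2@4 c3@6, authorship .......
After op 2 (add_cursor(6)): buffer="uaypnrj" (len 7), cursors c1@0 c2@4 c3@6 c4@6, authorship .......
After op 3 (insert('g')): buffer="guaypgnrggj" (len 11), cursors c1@1 c2@6 c3@10 c4@10, authorship 1....2..34.
After op 4 (insert('h')): buffer="ghuaypghnrgghhj" (len 15), cursors c1@2 c2@8 c3@14 c4@14, authorship 11....22..3434.
After op 5 (delete): buffer="guaypgnrggj" (len 11), cursors c1@1 c2@6 c3@10 c4@10, authorship 1....2..34.
After op 6 (move_right): buffer="guaypgnrggj" (len 11), cursors c1@2 c2@7 c3@11 c4@11, authorship 1....2..34.

Answer: guaypgnrggj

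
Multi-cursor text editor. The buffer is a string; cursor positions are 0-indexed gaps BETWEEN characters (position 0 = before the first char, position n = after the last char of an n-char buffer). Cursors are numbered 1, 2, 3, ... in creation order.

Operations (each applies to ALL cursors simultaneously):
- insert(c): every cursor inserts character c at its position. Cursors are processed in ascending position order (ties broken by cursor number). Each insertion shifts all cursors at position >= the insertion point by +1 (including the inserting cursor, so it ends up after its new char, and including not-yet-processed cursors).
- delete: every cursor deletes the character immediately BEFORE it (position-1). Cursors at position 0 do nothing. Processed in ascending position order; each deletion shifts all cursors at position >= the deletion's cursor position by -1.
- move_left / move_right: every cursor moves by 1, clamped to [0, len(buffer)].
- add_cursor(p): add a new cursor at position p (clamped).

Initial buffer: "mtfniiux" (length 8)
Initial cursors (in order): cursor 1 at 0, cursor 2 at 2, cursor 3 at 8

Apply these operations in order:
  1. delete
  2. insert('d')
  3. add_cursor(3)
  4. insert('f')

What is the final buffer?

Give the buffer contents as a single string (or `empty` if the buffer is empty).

After op 1 (delete): buffer="mfniiu" (len 6), cursors c1@0 c2@1 c3@6, authorship ......
After op 2 (insert('d')): buffer="dmdfniiud" (len 9), cursors c1@1 c2@3 c3@9, authorship 1.2.....3
After op 3 (add_cursor(3)): buffer="dmdfniiud" (len 9), cursors c1@1 c2@3 c4@3 c3@9, authorship 1.2.....3
After op 4 (insert('f')): buffer="dfmdfffniiudf" (len 13), cursors c1@2 c2@6 c4@6 c3@13, authorship 11.224.....33

Answer: dfmdfffniiudf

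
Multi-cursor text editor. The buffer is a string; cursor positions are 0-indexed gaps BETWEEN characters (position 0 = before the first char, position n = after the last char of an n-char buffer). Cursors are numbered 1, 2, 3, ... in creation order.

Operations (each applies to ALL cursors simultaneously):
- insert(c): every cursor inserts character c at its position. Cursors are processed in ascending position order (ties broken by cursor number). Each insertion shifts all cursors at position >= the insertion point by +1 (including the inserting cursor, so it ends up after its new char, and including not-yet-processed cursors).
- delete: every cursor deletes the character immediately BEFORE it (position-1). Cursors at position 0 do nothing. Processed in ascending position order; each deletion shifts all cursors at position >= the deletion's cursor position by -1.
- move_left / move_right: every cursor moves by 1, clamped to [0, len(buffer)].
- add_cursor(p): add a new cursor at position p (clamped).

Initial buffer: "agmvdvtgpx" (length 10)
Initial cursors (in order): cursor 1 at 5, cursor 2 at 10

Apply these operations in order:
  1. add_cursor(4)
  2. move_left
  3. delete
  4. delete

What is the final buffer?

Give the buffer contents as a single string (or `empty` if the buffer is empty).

After op 1 (add_cursor(4)): buffer="agmvdvtgpx" (len 10), cursors c3@4 c1@5 c2@10, authorship ..........
After op 2 (move_left): buffer="agmvdvtgpx" (len 10), cursors c3@3 c1@4 c2@9, authorship ..........
After op 3 (delete): buffer="agdvtgx" (len 7), cursors c1@2 c3@2 c2@6, authorship .......
After op 4 (delete): buffer="dvtx" (len 4), cursors c1@0 c3@0 c2@3, authorship ....

Answer: dvtx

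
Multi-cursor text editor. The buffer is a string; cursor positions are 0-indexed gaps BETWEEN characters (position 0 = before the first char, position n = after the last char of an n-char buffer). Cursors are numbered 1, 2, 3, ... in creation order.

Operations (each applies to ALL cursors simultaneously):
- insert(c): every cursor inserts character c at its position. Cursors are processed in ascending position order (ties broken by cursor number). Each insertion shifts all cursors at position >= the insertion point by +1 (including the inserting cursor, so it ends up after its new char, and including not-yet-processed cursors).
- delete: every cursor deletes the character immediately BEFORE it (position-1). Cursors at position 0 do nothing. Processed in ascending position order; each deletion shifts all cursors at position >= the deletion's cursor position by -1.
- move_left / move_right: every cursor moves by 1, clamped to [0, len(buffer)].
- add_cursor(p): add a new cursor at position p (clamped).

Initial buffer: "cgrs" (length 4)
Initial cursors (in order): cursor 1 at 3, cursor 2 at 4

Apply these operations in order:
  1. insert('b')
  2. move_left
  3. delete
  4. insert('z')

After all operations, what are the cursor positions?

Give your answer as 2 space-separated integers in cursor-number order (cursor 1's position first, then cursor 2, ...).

Answer: 3 5

Derivation:
After op 1 (insert('b')): buffer="cgrbsb" (len 6), cursors c1@4 c2@6, authorship ...1.2
After op 2 (move_left): buffer="cgrbsb" (len 6), cursors c1@3 c2@5, authorship ...1.2
After op 3 (delete): buffer="cgbb" (len 4), cursors c1@2 c2@3, authorship ..12
After op 4 (insert('z')): buffer="cgzbzb" (len 6), cursors c1@3 c2@5, authorship ..1122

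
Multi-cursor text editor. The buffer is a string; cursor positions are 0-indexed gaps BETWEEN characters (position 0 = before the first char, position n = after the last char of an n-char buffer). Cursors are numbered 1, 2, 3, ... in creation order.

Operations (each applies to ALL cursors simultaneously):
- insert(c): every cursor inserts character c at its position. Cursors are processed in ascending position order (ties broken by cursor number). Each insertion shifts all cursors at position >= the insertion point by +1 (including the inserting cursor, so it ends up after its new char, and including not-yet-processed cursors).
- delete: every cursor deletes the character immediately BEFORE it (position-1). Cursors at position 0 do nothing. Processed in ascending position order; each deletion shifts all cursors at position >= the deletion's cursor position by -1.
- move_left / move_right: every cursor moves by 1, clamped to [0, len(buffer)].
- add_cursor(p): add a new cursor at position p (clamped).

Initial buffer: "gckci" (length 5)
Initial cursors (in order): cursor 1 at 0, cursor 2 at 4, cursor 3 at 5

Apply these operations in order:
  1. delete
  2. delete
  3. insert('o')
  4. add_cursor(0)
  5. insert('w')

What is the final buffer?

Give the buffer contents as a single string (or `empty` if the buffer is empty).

After op 1 (delete): buffer="gck" (len 3), cursors c1@0 c2@3 c3@3, authorship ...
After op 2 (delete): buffer="g" (len 1), cursors c1@0 c2@1 c3@1, authorship .
After op 3 (insert('o')): buffer="ogoo" (len 4), cursors c1@1 c2@4 c3@4, authorship 1.23
After op 4 (add_cursor(0)): buffer="ogoo" (len 4), cursors c4@0 c1@1 c2@4 c3@4, authorship 1.23
After op 5 (insert('w')): buffer="wowgooww" (len 8), cursors c4@1 c1@3 c2@8 c3@8, authorship 411.2323

Answer: wowgooww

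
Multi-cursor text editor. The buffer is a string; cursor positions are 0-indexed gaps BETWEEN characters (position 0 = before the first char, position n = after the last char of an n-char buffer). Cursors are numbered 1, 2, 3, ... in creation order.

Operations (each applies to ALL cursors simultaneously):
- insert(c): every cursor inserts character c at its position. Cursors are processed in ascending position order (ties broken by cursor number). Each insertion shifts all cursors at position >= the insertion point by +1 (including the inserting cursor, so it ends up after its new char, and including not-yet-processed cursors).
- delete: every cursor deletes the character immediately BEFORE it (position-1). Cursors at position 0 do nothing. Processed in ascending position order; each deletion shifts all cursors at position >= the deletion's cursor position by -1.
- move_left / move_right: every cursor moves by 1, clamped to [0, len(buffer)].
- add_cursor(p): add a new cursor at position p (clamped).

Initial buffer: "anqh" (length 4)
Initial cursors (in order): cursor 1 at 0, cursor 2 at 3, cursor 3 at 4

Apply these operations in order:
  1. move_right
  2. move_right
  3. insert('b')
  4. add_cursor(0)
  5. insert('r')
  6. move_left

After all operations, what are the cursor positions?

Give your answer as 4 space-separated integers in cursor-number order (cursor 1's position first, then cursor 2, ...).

After op 1 (move_right): buffer="anqh" (len 4), cursors c1@1 c2@4 c3@4, authorship ....
After op 2 (move_right): buffer="anqh" (len 4), cursors c1@2 c2@4 c3@4, authorship ....
After op 3 (insert('b')): buffer="anbqhbb" (len 7), cursors c1@3 c2@7 c3@7, authorship ..1..23
After op 4 (add_cursor(0)): buffer="anbqhbb" (len 7), cursors c4@0 c1@3 c2@7 c3@7, authorship ..1..23
After op 5 (insert('r')): buffer="ranbrqhbbrr" (len 11), cursors c4@1 c1@5 c2@11 c3@11, authorship 4..11..2323
After op 6 (move_left): buffer="ranbrqhbbrr" (len 11), cursors c4@0 c1@4 c2@10 c3@10, authorship 4..11..2323

Answer: 4 10 10 0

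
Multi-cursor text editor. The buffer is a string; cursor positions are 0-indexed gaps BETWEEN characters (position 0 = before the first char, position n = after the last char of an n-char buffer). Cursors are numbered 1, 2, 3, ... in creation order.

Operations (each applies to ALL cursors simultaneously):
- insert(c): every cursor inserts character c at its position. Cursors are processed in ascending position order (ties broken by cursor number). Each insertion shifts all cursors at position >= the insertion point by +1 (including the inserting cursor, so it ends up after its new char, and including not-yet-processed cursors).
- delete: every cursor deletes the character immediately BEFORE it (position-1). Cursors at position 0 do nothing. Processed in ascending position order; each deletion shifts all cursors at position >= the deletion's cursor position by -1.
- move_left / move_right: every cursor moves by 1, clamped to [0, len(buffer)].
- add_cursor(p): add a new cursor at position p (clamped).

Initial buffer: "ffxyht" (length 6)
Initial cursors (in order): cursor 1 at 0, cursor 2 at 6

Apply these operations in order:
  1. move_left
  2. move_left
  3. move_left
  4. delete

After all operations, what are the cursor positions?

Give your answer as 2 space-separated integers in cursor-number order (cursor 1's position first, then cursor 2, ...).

Answer: 0 2

Derivation:
After op 1 (move_left): buffer="ffxyht" (len 6), cursors c1@0 c2@5, authorship ......
After op 2 (move_left): buffer="ffxyht" (len 6), cursors c1@0 c2@4, authorship ......
After op 3 (move_left): buffer="ffxyht" (len 6), cursors c1@0 c2@3, authorship ......
After op 4 (delete): buffer="ffyht" (len 5), cursors c1@0 c2@2, authorship .....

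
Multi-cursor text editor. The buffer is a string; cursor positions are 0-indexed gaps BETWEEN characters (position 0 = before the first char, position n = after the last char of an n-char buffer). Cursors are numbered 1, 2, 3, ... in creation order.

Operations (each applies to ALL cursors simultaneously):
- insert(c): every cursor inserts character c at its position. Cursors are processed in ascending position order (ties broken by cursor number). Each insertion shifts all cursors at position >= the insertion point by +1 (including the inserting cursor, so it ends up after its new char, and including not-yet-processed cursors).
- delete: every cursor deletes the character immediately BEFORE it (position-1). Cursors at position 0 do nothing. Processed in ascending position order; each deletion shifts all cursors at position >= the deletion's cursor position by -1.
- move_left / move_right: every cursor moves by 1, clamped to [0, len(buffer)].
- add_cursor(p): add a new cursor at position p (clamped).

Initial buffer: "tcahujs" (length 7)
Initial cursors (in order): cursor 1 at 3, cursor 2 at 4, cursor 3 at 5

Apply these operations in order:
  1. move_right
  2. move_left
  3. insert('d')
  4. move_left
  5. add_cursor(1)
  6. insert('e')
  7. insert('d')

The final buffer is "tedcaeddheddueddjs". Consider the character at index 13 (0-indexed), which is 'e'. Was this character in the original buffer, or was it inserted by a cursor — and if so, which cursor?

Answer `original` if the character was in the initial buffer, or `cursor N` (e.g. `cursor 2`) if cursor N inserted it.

After op 1 (move_right): buffer="tcahujs" (len 7), cursors c1@4 c2@5 c3@6, authorship .......
After op 2 (move_left): buffer="tcahujs" (len 7), cursors c1@3 c2@4 c3@5, authorship .......
After op 3 (insert('d')): buffer="tcadhdudjs" (len 10), cursors c1@4 c2@6 c3@8, authorship ...1.2.3..
After op 4 (move_left): buffer="tcadhdudjs" (len 10), cursors c1@3 c2@5 c3@7, authorship ...1.2.3..
After op 5 (add_cursor(1)): buffer="tcadhdudjs" (len 10), cursors c4@1 c1@3 c2@5 c3@7, authorship ...1.2.3..
After op 6 (insert('e')): buffer="tecaedheduedjs" (len 14), cursors c4@2 c1@5 c2@8 c3@11, authorship .4..11.22.33..
After op 7 (insert('d')): buffer="tedcaeddheddueddjs" (len 18), cursors c4@3 c1@7 c2@11 c3@15, authorship .44..111.222.333..
Authorship (.=original, N=cursor N): . 4 4 . . 1 1 1 . 2 2 2 . 3 3 3 . .
Index 13: author = 3

Answer: cursor 3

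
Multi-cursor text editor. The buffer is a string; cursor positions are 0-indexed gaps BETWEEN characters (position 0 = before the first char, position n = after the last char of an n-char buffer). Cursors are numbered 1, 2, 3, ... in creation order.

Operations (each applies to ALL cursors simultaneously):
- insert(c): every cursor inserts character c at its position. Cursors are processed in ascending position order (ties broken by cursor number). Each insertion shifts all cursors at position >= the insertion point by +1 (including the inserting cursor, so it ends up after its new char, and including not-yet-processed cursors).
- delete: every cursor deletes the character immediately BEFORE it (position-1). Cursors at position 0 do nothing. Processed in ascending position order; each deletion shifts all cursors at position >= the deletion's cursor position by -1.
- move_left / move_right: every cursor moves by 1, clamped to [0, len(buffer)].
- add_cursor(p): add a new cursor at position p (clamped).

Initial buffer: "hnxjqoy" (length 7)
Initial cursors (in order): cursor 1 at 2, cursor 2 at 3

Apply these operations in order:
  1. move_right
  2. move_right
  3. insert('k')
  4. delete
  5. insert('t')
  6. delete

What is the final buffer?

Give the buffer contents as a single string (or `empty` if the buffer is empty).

After op 1 (move_right): buffer="hnxjqoy" (len 7), cursors c1@3 c2@4, authorship .......
After op 2 (move_right): buffer="hnxjqoy" (len 7), cursors c1@4 c2@5, authorship .......
After op 3 (insert('k')): buffer="hnxjkqkoy" (len 9), cursors c1@5 c2@7, authorship ....1.2..
After op 4 (delete): buffer="hnxjqoy" (len 7), cursors c1@4 c2@5, authorship .......
After op 5 (insert('t')): buffer="hnxjtqtoy" (len 9), cursors c1@5 c2@7, authorship ....1.2..
After op 6 (delete): buffer="hnxjqoy" (len 7), cursors c1@4 c2@5, authorship .......

Answer: hnxjqoy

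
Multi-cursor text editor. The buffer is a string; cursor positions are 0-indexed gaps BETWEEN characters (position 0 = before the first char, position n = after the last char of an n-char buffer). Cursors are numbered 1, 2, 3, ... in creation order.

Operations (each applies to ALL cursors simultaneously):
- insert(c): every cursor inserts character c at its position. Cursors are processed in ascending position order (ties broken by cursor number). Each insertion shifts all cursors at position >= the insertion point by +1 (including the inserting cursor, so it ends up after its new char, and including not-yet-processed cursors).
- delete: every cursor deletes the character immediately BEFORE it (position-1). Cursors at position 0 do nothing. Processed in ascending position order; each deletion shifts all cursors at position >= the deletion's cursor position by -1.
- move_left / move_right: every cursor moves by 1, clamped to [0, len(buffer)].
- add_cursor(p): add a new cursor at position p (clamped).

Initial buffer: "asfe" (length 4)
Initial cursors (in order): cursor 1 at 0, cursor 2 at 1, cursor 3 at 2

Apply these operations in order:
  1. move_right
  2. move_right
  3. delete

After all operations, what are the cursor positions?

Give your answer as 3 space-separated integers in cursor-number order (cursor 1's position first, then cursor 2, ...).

Answer: 1 1 1

Derivation:
After op 1 (move_right): buffer="asfe" (len 4), cursors c1@1 c2@2 c3@3, authorship ....
After op 2 (move_right): buffer="asfe" (len 4), cursors c1@2 c2@3 c3@4, authorship ....
After op 3 (delete): buffer="a" (len 1), cursors c1@1 c2@1 c3@1, authorship .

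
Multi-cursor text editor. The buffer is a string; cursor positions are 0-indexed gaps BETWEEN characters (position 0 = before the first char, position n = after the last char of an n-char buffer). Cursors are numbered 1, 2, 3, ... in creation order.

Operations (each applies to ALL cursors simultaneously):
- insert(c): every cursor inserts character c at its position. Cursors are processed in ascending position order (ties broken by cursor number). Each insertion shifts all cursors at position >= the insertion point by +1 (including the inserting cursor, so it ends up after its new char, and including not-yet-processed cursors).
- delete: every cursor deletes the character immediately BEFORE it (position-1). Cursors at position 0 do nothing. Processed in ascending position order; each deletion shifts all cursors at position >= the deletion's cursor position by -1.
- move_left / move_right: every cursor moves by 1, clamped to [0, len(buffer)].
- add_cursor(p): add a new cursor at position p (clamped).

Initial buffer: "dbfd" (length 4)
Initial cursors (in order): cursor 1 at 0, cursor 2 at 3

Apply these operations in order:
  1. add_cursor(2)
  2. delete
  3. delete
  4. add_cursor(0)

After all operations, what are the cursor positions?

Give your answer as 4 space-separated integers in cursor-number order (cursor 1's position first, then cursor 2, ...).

Answer: 0 0 0 0

Derivation:
After op 1 (add_cursor(2)): buffer="dbfd" (len 4), cursors c1@0 c3@2 c2@3, authorship ....
After op 2 (delete): buffer="dd" (len 2), cursors c1@0 c2@1 c3@1, authorship ..
After op 3 (delete): buffer="d" (len 1), cursors c1@0 c2@0 c3@0, authorship .
After op 4 (add_cursor(0)): buffer="d" (len 1), cursors c1@0 c2@0 c3@0 c4@0, authorship .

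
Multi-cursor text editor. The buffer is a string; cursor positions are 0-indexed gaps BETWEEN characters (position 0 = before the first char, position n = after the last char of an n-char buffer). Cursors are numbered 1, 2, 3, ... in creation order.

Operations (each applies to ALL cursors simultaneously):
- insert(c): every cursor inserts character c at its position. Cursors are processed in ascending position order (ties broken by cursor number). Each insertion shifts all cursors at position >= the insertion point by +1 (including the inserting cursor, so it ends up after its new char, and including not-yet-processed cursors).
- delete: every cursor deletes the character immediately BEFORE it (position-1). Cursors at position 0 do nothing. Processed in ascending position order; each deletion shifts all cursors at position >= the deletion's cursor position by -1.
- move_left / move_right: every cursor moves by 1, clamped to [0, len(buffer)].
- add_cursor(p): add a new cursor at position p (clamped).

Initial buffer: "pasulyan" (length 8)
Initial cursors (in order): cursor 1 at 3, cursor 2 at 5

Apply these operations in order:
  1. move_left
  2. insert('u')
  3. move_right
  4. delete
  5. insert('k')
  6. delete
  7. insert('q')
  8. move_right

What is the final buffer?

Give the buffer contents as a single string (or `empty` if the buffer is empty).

After op 1 (move_left): buffer="pasulyan" (len 8), cursors c1@2 c2@4, authorship ........
After op 2 (insert('u')): buffer="pausuulyan" (len 10), cursors c1@3 c2@6, authorship ..1..2....
After op 3 (move_right): buffer="pausuulyan" (len 10), cursors c1@4 c2@7, authorship ..1..2....
After op 4 (delete): buffer="pauuuyan" (len 8), cursors c1@3 c2@5, authorship ..1.2...
After op 5 (insert('k')): buffer="paukuukyan" (len 10), cursors c1@4 c2@7, authorship ..11.22...
After op 6 (delete): buffer="pauuuyan" (len 8), cursors c1@3 c2@5, authorship ..1.2...
After op 7 (insert('q')): buffer="pauquuqyan" (len 10), cursors c1@4 c2@7, authorship ..11.22...
After op 8 (move_right): buffer="pauquuqyan" (len 10), cursors c1@5 c2@8, authorship ..11.22...

Answer: pauquuqyan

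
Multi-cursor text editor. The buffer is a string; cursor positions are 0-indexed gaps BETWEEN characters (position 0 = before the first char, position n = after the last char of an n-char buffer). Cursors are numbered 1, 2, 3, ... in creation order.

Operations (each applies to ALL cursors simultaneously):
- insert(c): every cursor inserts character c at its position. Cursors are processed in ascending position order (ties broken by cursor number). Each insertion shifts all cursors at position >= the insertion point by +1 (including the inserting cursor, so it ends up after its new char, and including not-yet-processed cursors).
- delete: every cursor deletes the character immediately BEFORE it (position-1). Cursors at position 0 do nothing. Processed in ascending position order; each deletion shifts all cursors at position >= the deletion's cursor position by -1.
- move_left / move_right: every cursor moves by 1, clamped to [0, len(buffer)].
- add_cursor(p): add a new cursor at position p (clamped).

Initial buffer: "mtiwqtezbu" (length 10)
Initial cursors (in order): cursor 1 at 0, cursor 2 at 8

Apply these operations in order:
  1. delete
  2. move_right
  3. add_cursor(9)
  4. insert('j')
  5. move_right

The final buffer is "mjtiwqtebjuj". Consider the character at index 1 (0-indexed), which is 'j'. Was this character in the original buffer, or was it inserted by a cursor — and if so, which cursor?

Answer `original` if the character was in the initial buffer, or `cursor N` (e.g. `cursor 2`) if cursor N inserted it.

Answer: cursor 1

Derivation:
After op 1 (delete): buffer="mtiwqtebu" (len 9), cursors c1@0 c2@7, authorship .........
After op 2 (move_right): buffer="mtiwqtebu" (len 9), cursors c1@1 c2@8, authorship .........
After op 3 (add_cursor(9)): buffer="mtiwqtebu" (len 9), cursors c1@1 c2@8 c3@9, authorship .........
After op 4 (insert('j')): buffer="mjtiwqtebjuj" (len 12), cursors c1@2 c2@10 c3@12, authorship .1.......2.3
After op 5 (move_right): buffer="mjtiwqtebjuj" (len 12), cursors c1@3 c2@11 c3@12, authorship .1.......2.3
Authorship (.=original, N=cursor N): . 1 . . . . . . . 2 . 3
Index 1: author = 1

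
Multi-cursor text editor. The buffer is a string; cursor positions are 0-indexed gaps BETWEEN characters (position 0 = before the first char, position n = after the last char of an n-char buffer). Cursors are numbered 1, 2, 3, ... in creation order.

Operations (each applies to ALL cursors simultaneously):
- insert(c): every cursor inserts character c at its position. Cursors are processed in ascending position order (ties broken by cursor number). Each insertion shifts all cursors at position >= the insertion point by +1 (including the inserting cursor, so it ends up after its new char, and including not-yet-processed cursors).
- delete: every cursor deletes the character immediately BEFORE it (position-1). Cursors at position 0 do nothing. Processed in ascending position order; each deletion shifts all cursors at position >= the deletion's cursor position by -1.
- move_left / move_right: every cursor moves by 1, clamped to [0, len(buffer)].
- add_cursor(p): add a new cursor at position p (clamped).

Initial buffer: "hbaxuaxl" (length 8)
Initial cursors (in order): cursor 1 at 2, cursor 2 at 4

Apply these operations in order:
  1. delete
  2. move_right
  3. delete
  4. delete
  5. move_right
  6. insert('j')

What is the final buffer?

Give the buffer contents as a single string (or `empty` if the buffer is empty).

After op 1 (delete): buffer="hauaxl" (len 6), cursors c1@1 c2@2, authorship ......
After op 2 (move_right): buffer="hauaxl" (len 6), cursors c1@2 c2@3, authorship ......
After op 3 (delete): buffer="haxl" (len 4), cursors c1@1 c2@1, authorship ....
After op 4 (delete): buffer="axl" (len 3), cursors c1@0 c2@0, authorship ...
After op 5 (move_right): buffer="axl" (len 3), cursors c1@1 c2@1, authorship ...
After op 6 (insert('j')): buffer="ajjxl" (len 5), cursors c1@3 c2@3, authorship .12..

Answer: ajjxl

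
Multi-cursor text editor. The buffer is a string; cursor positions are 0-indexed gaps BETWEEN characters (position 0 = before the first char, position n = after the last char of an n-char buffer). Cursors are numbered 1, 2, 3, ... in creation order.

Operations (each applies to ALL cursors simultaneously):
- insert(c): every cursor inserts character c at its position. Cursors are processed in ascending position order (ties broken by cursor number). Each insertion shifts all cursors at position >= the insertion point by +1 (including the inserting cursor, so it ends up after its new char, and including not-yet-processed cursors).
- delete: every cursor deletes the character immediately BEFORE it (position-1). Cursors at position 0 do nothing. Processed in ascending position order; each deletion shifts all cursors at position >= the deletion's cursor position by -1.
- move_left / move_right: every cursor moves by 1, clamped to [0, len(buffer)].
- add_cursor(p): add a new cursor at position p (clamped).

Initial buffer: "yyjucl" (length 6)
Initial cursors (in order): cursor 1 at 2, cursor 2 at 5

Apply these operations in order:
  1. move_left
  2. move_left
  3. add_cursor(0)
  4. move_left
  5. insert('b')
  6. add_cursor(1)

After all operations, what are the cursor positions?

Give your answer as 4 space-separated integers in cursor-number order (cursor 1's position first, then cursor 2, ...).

Answer: 2 5 2 1

Derivation:
After op 1 (move_left): buffer="yyjucl" (len 6), cursors c1@1 c2@4, authorship ......
After op 2 (move_left): buffer="yyjucl" (len 6), cursors c1@0 c2@3, authorship ......
After op 3 (add_cursor(0)): buffer="yyjucl" (len 6), cursors c1@0 c3@0 c2@3, authorship ......
After op 4 (move_left): buffer="yyjucl" (len 6), cursors c1@0 c3@0 c2@2, authorship ......
After op 5 (insert('b')): buffer="bbyybjucl" (len 9), cursors c1@2 c3@2 c2@5, authorship 13..2....
After op 6 (add_cursor(1)): buffer="bbyybjucl" (len 9), cursors c4@1 c1@2 c3@2 c2@5, authorship 13..2....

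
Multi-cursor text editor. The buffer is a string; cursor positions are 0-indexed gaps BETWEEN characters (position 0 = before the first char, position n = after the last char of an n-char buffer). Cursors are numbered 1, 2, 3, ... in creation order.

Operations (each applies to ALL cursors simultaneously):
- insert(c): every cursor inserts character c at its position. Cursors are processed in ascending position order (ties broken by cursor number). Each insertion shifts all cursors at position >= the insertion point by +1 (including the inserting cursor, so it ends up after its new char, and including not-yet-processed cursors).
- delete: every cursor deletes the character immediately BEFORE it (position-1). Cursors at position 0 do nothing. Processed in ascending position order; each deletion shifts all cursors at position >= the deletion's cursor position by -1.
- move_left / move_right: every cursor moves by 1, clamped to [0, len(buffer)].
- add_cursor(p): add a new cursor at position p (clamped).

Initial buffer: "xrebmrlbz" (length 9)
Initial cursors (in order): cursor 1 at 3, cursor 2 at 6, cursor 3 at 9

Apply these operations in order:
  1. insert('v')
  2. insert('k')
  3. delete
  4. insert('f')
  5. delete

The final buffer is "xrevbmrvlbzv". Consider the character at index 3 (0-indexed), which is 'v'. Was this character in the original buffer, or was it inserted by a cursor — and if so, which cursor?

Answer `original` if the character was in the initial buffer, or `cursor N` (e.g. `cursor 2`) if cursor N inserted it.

After op 1 (insert('v')): buffer="xrevbmrvlbzv" (len 12), cursors c1@4 c2@8 c3@12, authorship ...1...2...3
After op 2 (insert('k')): buffer="xrevkbmrvklbzvk" (len 15), cursors c1@5 c2@10 c3@15, authorship ...11...22...33
After op 3 (delete): buffer="xrevbmrvlbzv" (len 12), cursors c1@4 c2@8 c3@12, authorship ...1...2...3
After op 4 (insert('f')): buffer="xrevfbmrvflbzvf" (len 15), cursors c1@5 c2@10 c3@15, authorship ...11...22...33
After op 5 (delete): buffer="xrevbmrvlbzv" (len 12), cursors c1@4 c2@8 c3@12, authorship ...1...2...3
Authorship (.=original, N=cursor N): . . . 1 . . . 2 . . . 3
Index 3: author = 1

Answer: cursor 1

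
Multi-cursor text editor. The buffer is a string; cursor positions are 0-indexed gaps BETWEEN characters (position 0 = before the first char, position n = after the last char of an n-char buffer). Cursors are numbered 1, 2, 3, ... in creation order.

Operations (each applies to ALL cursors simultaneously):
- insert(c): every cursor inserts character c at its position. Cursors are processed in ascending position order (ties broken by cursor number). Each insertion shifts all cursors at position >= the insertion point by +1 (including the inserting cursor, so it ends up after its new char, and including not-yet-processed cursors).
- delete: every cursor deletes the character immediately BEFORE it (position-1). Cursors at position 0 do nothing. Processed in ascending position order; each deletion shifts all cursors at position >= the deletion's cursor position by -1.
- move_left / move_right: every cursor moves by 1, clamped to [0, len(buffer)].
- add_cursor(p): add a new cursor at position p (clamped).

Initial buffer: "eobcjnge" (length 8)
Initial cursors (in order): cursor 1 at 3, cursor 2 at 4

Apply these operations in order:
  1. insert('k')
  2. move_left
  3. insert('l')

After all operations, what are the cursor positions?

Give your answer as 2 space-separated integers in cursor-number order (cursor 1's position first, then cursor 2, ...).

After op 1 (insert('k')): buffer="eobkckjnge" (len 10), cursors c1@4 c2@6, authorship ...1.2....
After op 2 (move_left): buffer="eobkckjnge" (len 10), cursors c1@3 c2@5, authorship ...1.2....
After op 3 (insert('l')): buffer="eoblkclkjnge" (len 12), cursors c1@4 c2@7, authorship ...11.22....

Answer: 4 7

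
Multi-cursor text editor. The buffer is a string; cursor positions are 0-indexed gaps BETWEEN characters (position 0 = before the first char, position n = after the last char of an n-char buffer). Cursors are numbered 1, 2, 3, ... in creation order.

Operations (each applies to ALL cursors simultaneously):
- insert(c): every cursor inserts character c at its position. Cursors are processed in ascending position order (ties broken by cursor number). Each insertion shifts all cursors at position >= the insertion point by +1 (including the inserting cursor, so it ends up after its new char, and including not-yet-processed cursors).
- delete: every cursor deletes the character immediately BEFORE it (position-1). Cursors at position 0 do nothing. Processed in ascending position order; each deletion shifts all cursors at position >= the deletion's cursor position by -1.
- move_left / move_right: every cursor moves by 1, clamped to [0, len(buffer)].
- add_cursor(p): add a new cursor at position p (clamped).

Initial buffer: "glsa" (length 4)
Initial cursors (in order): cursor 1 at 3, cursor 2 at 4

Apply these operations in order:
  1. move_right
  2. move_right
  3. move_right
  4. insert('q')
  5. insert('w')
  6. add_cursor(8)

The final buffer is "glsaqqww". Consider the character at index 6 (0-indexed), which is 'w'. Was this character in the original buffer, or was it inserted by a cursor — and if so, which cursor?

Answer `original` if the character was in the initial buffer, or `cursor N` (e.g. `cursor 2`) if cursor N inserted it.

Answer: cursor 1

Derivation:
After op 1 (move_right): buffer="glsa" (len 4), cursors c1@4 c2@4, authorship ....
After op 2 (move_right): buffer="glsa" (len 4), cursors c1@4 c2@4, authorship ....
After op 3 (move_right): buffer="glsa" (len 4), cursors c1@4 c2@4, authorship ....
After op 4 (insert('q')): buffer="glsaqq" (len 6), cursors c1@6 c2@6, authorship ....12
After op 5 (insert('w')): buffer="glsaqqww" (len 8), cursors c1@8 c2@8, authorship ....1212
After op 6 (add_cursor(8)): buffer="glsaqqww" (len 8), cursors c1@8 c2@8 c3@8, authorship ....1212
Authorship (.=original, N=cursor N): . . . . 1 2 1 2
Index 6: author = 1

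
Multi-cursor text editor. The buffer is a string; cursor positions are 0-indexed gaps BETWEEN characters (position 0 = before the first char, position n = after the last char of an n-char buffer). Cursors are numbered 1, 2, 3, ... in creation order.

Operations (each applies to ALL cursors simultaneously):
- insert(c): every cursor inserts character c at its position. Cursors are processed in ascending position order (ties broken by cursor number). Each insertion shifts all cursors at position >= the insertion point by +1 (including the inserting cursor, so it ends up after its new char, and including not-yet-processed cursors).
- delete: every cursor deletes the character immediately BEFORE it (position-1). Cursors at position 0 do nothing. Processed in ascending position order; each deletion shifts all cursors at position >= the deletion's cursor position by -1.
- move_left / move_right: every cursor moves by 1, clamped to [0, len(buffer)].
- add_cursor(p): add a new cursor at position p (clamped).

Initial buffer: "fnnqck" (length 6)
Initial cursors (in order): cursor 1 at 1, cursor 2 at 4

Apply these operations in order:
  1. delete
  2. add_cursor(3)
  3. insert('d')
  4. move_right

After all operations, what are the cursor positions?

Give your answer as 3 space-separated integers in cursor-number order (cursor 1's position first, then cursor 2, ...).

After op 1 (delete): buffer="nnck" (len 4), cursors c1@0 c2@2, authorship ....
After op 2 (add_cursor(3)): buffer="nnck" (len 4), cursors c1@0 c2@2 c3@3, authorship ....
After op 3 (insert('d')): buffer="dnndcdk" (len 7), cursors c1@1 c2@4 c3@6, authorship 1..2.3.
After op 4 (move_right): buffer="dnndcdk" (len 7), cursors c1@2 c2@5 c3@7, authorship 1..2.3.

Answer: 2 5 7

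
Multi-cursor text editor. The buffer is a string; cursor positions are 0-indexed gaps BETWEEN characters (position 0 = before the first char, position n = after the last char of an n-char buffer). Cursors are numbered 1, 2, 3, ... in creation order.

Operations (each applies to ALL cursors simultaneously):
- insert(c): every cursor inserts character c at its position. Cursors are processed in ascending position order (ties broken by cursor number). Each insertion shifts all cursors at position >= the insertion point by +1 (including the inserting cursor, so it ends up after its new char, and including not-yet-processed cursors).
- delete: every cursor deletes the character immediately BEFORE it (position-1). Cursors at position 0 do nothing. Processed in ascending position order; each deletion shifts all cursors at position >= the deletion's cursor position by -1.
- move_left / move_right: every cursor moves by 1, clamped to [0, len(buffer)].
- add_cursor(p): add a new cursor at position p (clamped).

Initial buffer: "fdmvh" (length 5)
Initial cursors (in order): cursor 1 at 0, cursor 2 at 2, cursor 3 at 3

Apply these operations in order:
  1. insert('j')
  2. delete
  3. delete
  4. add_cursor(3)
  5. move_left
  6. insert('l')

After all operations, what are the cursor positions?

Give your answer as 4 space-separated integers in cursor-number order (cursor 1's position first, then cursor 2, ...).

After op 1 (insert('j')): buffer="jfdjmjvh" (len 8), cursors c1@1 c2@4 c3@6, authorship 1..2.3..
After op 2 (delete): buffer="fdmvh" (len 5), cursors c1@0 c2@2 c3@3, authorship .....
After op 3 (delete): buffer="fvh" (len 3), cursors c1@0 c2@1 c3@1, authorship ...
After op 4 (add_cursor(3)): buffer="fvh" (len 3), cursors c1@0 c2@1 c3@1 c4@3, authorship ...
After op 5 (move_left): buffer="fvh" (len 3), cursors c1@0 c2@0 c3@0 c4@2, authorship ...
After op 6 (insert('l')): buffer="lllfvlh" (len 7), cursors c1@3 c2@3 c3@3 c4@6, authorship 123..4.

Answer: 3 3 3 6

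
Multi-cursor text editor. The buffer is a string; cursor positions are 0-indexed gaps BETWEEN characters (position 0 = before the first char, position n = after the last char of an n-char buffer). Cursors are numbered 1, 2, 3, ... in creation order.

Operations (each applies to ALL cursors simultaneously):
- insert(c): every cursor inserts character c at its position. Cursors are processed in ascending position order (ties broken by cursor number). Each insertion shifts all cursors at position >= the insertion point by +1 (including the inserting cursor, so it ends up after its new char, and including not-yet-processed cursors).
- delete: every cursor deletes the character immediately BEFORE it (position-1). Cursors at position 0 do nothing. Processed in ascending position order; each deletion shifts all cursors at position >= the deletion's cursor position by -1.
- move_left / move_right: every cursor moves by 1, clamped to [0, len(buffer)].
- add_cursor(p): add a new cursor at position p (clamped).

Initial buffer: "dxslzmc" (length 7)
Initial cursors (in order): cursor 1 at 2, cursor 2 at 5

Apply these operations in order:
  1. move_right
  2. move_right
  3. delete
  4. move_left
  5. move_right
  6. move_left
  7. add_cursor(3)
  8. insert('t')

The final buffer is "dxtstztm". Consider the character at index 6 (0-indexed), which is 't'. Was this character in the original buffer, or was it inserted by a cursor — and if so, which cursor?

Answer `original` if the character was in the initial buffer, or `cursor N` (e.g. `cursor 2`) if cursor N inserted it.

After op 1 (move_right): buffer="dxslzmc" (len 7), cursors c1@3 c2@6, authorship .......
After op 2 (move_right): buffer="dxslzmc" (len 7), cursors c1@4 c2@7, authorship .......
After op 3 (delete): buffer="dxszm" (len 5), cursors c1@3 c2@5, authorship .....
After op 4 (move_left): buffer="dxszm" (len 5), cursors c1@2 c2@4, authorship .....
After op 5 (move_right): buffer="dxszm" (len 5), cursors c1@3 c2@5, authorship .....
After op 6 (move_left): buffer="dxszm" (len 5), cursors c1@2 c2@4, authorship .....
After op 7 (add_cursor(3)): buffer="dxszm" (len 5), cursors c1@2 c3@3 c2@4, authorship .....
After op 8 (insert('t')): buffer="dxtstztm" (len 8), cursors c1@3 c3@5 c2@7, authorship ..1.3.2.
Authorship (.=original, N=cursor N): . . 1 . 3 . 2 .
Index 6: author = 2

Answer: cursor 2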